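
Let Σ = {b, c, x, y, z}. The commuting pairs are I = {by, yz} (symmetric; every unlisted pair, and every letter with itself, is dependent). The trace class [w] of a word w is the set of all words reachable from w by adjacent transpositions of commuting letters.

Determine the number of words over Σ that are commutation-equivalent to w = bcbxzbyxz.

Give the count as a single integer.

3

drop 0:b onto floor
drop 1:c onto {0:b}
drop 2:b onto {1:c}
drop 3:x onto {2:b}
drop 4:z onto {3:x}
drop 5:b onto {4:z}
drop 6:y onto {3:x}
drop 7:x onto {5:b, 6:y}
drop 8:z onto {7:x}
ground layer = {0:b}
drop-orders for the pieces not yet dropped (sum over which currently-grounded one goes next):
  1 to go: {8} 1
  2 to go: {7,8} 1
  3 to go: {5,7,8} 1  {6,7,8} 1
  4 to go: {4,5,7,8} 1  {5,6,7,8} 2
  5 to go: {4,5,6,7,8} 3
  6 to go: {3,4,5,6,7,8} 3
  7 to go: {2,3,4,5,6,7,8} 3
  if 0:b drops first: 3 orders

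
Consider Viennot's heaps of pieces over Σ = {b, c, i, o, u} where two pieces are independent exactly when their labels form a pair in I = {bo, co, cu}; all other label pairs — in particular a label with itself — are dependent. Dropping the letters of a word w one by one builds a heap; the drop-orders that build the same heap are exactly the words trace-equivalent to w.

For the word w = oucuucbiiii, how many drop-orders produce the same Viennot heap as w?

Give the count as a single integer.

0(o) covers ∅
1(u) covers 0:o
2(c) covers ∅
3(u) covers 1:u
4(u) covers 3:u
5(c) covers 2:c
6(b) covers 4:u, 5:c
7(i) covers 6:b
8(i) covers 7:i
9(i) covers 8:i
10(i) covers 9:i
floor of heap: 0:o, 2:c
completions by unplaced set U, small U first (add the entries for U minus each lowest piece of U):
  |U|=1: {10}:1
  |U|=2: {9,10}:1
  |U|=3: {8,9,10}:1
  |U|=4: {7,8,9,10}:1
  |U|=5: {6,7,8,9,10}:1
  |U|=6: {4,6,7,8,9,10}:1  {5,6,7,8,9,10}:1
  |U|=7: {2,5,6,7,8,9,10}:1  {3,4,6,7,8,9,10}:1  {4,5,6,7,8,9,10}:2
  |U|=8: {1,3,4,6,7,8,9,10}:1  {2,4,5,6,7,8,9,10}:3  {3,4,5,6,7,8,9,10}:3
  |U|=9: {0,1,3,4,6,7,8,9,10}:1  {1,3,4,5,6,7,8,9,10}:4  {2,3,4,5,6,7,8,9,10}:6
  start at 0(o): 10
  start at 2(c): 5
sum over floor = 15

15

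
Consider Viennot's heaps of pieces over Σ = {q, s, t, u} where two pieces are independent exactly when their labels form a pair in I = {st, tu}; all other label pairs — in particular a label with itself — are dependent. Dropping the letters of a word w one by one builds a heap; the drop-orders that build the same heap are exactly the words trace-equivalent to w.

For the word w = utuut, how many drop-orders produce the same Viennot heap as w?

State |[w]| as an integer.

#0=u has no predecessor
#1=t has no predecessor
#2=u depends on [0:u]
#3=u depends on [2:u]
#4=t depends on [1:t]
sources: [0:u, 1:t]
N(rest) = Σ N(rest − s) over sources s of rest; N(one piece) = 1:
  size 1 → [3]=1  [4]=1
  size 2 → [1,4]=1  [2,3]=1  [3,4]=2
  size 3 → [0,2,3]=1  [1,3,4]=3  [2,3,4]=3
  first=0(u) contributes 6
  first=1(t) contributes 4
|[w]| = 10

10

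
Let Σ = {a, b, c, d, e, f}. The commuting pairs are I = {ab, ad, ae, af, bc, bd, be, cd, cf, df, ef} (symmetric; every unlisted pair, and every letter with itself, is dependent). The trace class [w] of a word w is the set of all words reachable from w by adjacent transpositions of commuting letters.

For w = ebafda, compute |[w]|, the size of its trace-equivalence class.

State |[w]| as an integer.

#0=e has no predecessor
#1=b has no predecessor
#2=a has no predecessor
#3=f depends on [1:b]
#4=d depends on [0:e]
#5=a depends on [2:a]
sources: [0:e, 1:b, 2:a]
N(rest) = Σ N(rest − s) over sources s of rest; N(one piece) = 1:
  size 1 → [3]=1  [4]=1  [5]=1
  size 2 → [0,4]=1  [1,3]=1  [2,5]=1  [3,4]=2  [3,5]=2  [4,5]=2
  size 3 → [0,3,4]=3  [0,4,5]=3  [1,3,4]=3  [1,3,5]=3  [2,3,5]=3  [2,4,5]=3  [3,4,5]=6
  size 4 → [0,1,3,4]=6  [0,2,4,5]=6  [0,3,4,5]=12  [1,2,3,5]=6  [1,3,4,5]=12  [2,3,4,5]=12
  first=0(e) contributes 30
  first=1(b) contributes 30
  first=2(a) contributes 30
|[w]| = 90

90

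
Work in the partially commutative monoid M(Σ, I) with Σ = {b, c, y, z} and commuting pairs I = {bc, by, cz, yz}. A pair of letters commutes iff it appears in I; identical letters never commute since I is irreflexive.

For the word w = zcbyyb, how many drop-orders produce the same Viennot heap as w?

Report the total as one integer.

piece 0:z — minimal
piece 1:c — minimal
piece 2:b rests on {0:z}
piece 3:y rests on {1:c}
piece 4:y rests on {3:y}
piece 5:b rests on {2:b}
minimal pieces: {0:z, 1:c}
ways to finish when only these pieces remain (= sum over removing one remaining piece with nothing left below it):
  1 left: {4}→1  {5}→1
  2 left: {2,5}→1  {3,4}→1  {4,5}→2
  3 left: {0,2,5}→1  {1,3,4}→1  {2,4,5}→3  {3,4,5}→3
  4 left: {0,2,4,5}→4  {1,3,4,5}→4  {2,3,4,5}→6
  placing 0:z first → 10 extensions
  placing 1:c first → 10 extensions
total linear extensions = 20

20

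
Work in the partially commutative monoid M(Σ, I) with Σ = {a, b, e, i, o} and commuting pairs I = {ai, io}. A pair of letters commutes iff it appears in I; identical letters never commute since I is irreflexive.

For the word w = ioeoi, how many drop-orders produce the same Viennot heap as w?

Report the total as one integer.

4

drop 0:i onto floor
drop 1:o onto floor
drop 2:e onto {0:i, 1:o}
drop 3:o onto {2:e}
drop 4:i onto {2:e}
ground layer = {0:i, 1:o}
drop-orders for the pieces not yet dropped (sum over which currently-grounded one goes next):
  1 to go: {3} 1  {4} 1
  2 to go: {3,4} 2
  3 to go: {2,3,4} 2
  if 0:i drops first: 2 orders
  if 1:o drops first: 2 orders
heap linearizations: 4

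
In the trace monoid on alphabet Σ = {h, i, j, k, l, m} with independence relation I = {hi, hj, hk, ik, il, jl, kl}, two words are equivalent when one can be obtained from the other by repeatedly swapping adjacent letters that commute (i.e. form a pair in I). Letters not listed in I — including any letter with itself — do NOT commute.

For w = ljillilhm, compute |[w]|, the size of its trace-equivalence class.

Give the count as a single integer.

piece 0:l — minimal
piece 1:j — minimal
piece 2:i rests on {1:j}
piece 3:l rests on {0:l}
piece 4:l rests on {3:l}
piece 5:i rests on {2:i}
piece 6:l rests on {4:l}
piece 7:h rests on {6:l}
piece 8:m rests on {5:i, 7:h}
minimal pieces: {0:l, 1:j}
ways to finish when only these pieces remain (= sum over removing one remaining piece with nothing left below it):
  1 left: {8}→1
  2 left: {5,8}→1  {7,8}→1
  3 left: {2,5,8}→1  {5,7,8}→2  {6,7,8}→1
  4 left: {1,2,5,8}→1  {2,5,7,8}→3  {4,6,7,8}→1  {5,6,7,8}→3
  5 left: {1,2,5,7,8}→4  {2,5,6,7,8}→6  {3,4,6,7,8}→1  {4,5,6,7,8}→4
  6 left: {0,3,4,6,7,8}→1  {1,2,5,6,7,8}→10  {2,4,5,6,7,8}→10  {3,4,5,6,7,8}→5
  7 left: {0,3,4,5,6,7,8}→6  {1,2,4,5,6,7,8}→20  {2,3,4,5,6,7,8}→15
  placing 0:l first → 35 extensions
  placing 1:j first → 21 extensions
total linear extensions = 56

56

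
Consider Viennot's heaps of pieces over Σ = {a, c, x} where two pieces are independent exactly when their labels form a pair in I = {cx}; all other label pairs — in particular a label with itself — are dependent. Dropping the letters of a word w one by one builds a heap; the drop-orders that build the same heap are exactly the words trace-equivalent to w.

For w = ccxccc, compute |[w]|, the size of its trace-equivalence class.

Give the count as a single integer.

6

drop 0:c onto floor
drop 1:c onto {0:c}
drop 2:x onto floor
drop 3:c onto {1:c}
drop 4:c onto {3:c}
drop 5:c onto {4:c}
ground layer = {0:c, 2:x}
drop-orders for the pieces not yet dropped (sum over which currently-grounded one goes next):
  1 to go: {2} 1  {5} 1
  2 to go: {2,5} 2  {4,5} 1
  3 to go: {2,4,5} 3  {3,4,5} 1
  4 to go: {1,3,4,5} 1  {2,3,4,5} 4
  if 0:c drops first: 5 orders
  if 2:x drops first: 1 orders
heap linearizations: 6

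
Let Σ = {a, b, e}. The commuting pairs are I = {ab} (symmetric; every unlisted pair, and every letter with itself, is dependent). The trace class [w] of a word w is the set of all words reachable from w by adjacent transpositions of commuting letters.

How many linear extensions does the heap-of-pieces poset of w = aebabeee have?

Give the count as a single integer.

3

#0=a has no predecessor
#1=e depends on [0:a]
#2=b depends on [1:e]
#3=a depends on [1:e]
#4=b depends on [2:b]
#5=e depends on [3:a, 4:b]
#6=e depends on [5:e]
#7=e depends on [6:e]
sources: [0:a]
N(rest) = Σ N(rest − s) over sources s of rest; N(one piece) = 1:
  size 1 → [7]=1
  size 2 → [6,7]=1
  size 3 → [5,6,7]=1
  size 4 → [3,5,6,7]=1  [4,5,6,7]=1
  size 5 → [2,4,5,6,7]=1  [3,4,5,6,7]=2
  size 6 → [2,3,4,5,6,7]=3
  first=0(a) contributes 3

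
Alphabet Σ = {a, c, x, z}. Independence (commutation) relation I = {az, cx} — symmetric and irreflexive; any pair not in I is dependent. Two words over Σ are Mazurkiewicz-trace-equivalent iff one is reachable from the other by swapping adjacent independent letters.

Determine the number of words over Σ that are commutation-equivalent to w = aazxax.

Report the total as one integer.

#0=a has no predecessor
#1=a depends on [0:a]
#2=z has no predecessor
#3=x depends on [1:a, 2:z]
#4=a depends on [3:x]
#5=x depends on [4:a]
sources: [0:a, 2:z]
N(rest) = Σ N(rest − s) over sources s of rest; N(one piece) = 1:
  size 1 → [5]=1
  size 2 → [4,5]=1
  size 3 → [3,4,5]=1
  size 4 → [1,3,4,5]=1  [2,3,4,5]=1
  first=0(a) contributes 2
  first=2(z) contributes 1
|[w]| = 3

3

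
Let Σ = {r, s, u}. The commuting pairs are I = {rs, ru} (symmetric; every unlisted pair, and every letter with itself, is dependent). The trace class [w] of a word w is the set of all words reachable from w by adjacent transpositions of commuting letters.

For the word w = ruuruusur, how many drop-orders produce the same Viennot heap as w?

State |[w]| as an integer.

84

0(r) covers ∅
1(u) covers ∅
2(u) covers 1:u
3(r) covers 0:r
4(u) covers 2:u
5(u) covers 4:u
6(s) covers 5:u
7(u) covers 6:s
8(r) covers 3:r
floor of heap: 0:r, 1:u
completions by unplaced set U, small U first (add the entries for U minus each lowest piece of U):
  |U|=1: {7}:1  {8}:1
  |U|=2: {3,8}:1  {6,7}:1  {7,8}:2
  |U|=3: {0,3,8}:1  {3,7,8}:3  {5,6,7}:1  {6,7,8}:3
  |U|=4: {0,3,7,8}:4  {3,6,7,8}:6  {4,5,6,7}:1  {5,6,7,8}:4
  |U|=5: {0,3,6,7,8}:10  {2,4,5,6,7}:1  {3,5,6,7,8}:10  {4,5,6,7,8}:5
  |U|=6: {0,3,5,6,7,8}:20  {1,2,4,5,6,7}:1  {2,4,5,6,7,8}:6  {3,4,5,6,7,8}:15
  |U|=7: {0,3,4,5,6,7,8}:35  {1,2,4,5,6,7,8}:7  {2,3,4,5,6,7,8}:21
  start at 0(r): 28
  start at 1(u): 56
sum over floor = 84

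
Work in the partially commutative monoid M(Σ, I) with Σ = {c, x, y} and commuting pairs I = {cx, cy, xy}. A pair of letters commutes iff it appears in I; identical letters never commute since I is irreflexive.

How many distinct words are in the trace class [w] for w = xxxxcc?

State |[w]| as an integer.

15

#0=x has no predecessor
#1=x depends on [0:x]
#2=x depends on [1:x]
#3=x depends on [2:x]
#4=c has no predecessor
#5=c depends on [4:c]
sources: [0:x, 4:c]
N(rest) = Σ N(rest − s) over sources s of rest; N(one piece) = 1:
  size 1 → [3]=1  [5]=1
  size 2 → [2,3]=1  [3,5]=2  [4,5]=1
  size 3 → [1,2,3]=1  [2,3,5]=3  [3,4,5]=3
  size 4 → [0,1,2,3]=1  [1,2,3,5]=4  [2,3,4,5]=6
  first=0(x) contributes 10
  first=4(c) contributes 5
|[w]| = 15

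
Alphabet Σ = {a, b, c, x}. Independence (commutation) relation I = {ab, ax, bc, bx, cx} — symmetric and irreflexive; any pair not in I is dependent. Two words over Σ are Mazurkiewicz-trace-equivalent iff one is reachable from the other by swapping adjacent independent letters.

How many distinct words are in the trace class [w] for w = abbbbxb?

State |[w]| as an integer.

#0=a has no predecessor
#1=b has no predecessor
#2=b depends on [1:b]
#3=b depends on [2:b]
#4=b depends on [3:b]
#5=x has no predecessor
#6=b depends on [4:b]
sources: [0:a, 1:b, 5:x]
N(rest) = Σ N(rest − s) over sources s of rest; N(one piece) = 1:
  size 1 → [0]=1  [5]=1  [6]=1
  size 2 → [0,5]=2  [0,6]=2  [4,6]=1  [5,6]=2
  size 3 → [0,4,6]=3  [0,5,6]=6  [3,4,6]=1  [4,5,6]=3
  size 4 → [0,3,4,6]=4  [0,4,5,6]=12  [2,3,4,6]=1  [3,4,5,6]=4
  size 5 → [0,2,3,4,6]=5  [0,3,4,5,6]=20  [1,2,3,4,6]=1  [2,3,4,5,6]=5
  first=0(a) contributes 6
  first=1(b) contributes 30
  first=5(x) contributes 6
|[w]| = 42

42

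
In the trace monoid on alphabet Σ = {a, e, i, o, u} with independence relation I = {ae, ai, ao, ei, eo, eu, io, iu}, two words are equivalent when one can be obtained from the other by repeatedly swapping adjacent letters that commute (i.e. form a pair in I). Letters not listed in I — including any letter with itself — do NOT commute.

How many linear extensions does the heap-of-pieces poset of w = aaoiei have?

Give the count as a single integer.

drop 0:a onto floor
drop 1:a onto {0:a}
drop 2:o onto floor
drop 3:i onto floor
drop 4:e onto floor
drop 5:i onto {3:i}
ground layer = {0:a, 2:o, 3:i, 4:e}
drop-orders for the pieces not yet dropped (sum over which currently-grounded one goes next):
  1 to go: {1} 1  {2} 1  {4} 1  {5} 1
  2 to go: {0,1} 1  {1,2} 2  {1,4} 2  {1,5} 2  {2,4} 2  {2,5} 2  {3,5} 1  {4,5} 2
  3 to go: {0,1,2} 3  {0,1,4} 3  {0,1,5} 3  {1,2,4} 6  {1,2,5} 6  {1,3,5} 3  {1,4,5} 6  {2,3,5} 3  {2,4,5} 6  {3,4,5} 3
  4 to go: {0,1,2,4} 12  {0,1,2,5} 12  {0,1,3,5} 6  {0,1,4,5} 12  {1,2,3,5} 12  {1,2,4,5} 24  {1,3,4,5} 12  {2,3,4,5} 12
  if 0:a drops first: 60 orders
  if 2:o drops first: 30 orders
  if 3:i drops first: 60 orders
  if 4:e drops first: 30 orders
heap linearizations: 180

180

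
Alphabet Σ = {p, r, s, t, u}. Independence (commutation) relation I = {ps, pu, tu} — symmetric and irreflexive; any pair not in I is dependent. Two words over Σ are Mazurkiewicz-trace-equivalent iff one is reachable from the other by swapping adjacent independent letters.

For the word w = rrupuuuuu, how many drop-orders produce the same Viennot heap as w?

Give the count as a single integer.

7

piece 0:r — minimal
piece 1:r rests on {0:r}
piece 2:u rests on {1:r}
piece 3:p rests on {1:r}
piece 4:u rests on {2:u}
piece 5:u rests on {4:u}
piece 6:u rests on {5:u}
piece 7:u rests on {6:u}
piece 8:u rests on {7:u}
minimal pieces: {0:r}
ways to finish when only these pieces remain (= sum over removing one remaining piece with nothing left below it):
  1 left: {3}→1  {8}→1
  2 left: {3,8}→2  {7,8}→1
  3 left: {3,7,8}→3  {6,7,8}→1
  4 left: {3,6,7,8}→4  {5,6,7,8}→1
  5 left: {3,5,6,7,8}→5  {4,5,6,7,8}→1
  6 left: {2,4,5,6,7,8}→1  {3,4,5,6,7,8}→6
  7 left: {2,3,4,5,6,7,8}→7
  placing 0:r first → 7 extensions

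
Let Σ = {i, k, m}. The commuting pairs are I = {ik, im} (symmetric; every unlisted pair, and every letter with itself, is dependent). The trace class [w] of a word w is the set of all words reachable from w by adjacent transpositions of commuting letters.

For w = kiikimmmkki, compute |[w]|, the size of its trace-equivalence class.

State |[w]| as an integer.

piece 0:k — minimal
piece 1:i — minimal
piece 2:i rests on {1:i}
piece 3:k rests on {0:k}
piece 4:i rests on {2:i}
piece 5:m rests on {3:k}
piece 6:m rests on {5:m}
piece 7:m rests on {6:m}
piece 8:k rests on {7:m}
piece 9:k rests on {8:k}
piece 10:i rests on {4:i}
minimal pieces: {0:k, 1:i}
ways to finish when only these pieces remain (= sum over removing one remaining piece with nothing left below it):
  1 left: {9}→1  {10}→1
  2 left: {4,10}→1  {8,9}→1  {9,10}→2
  3 left: {2,4,10}→1  {4,9,10}→3  {7,8,9}→1  {8,9,10}→3
  4 left: {1,2,4,10}→1  {2,4,9,10}→4  {4,8,9,10}→6  {6,7,8,9}→1  {7,8,9,10}→4
  5 left: {1,2,4,9,10}→5  {2,4,8,9,10}→10  {4,7,8,9,10}→10  {5,6,7,8,9}→1  {6,7,8,9,10}→5
  6 left: {1,2,4,8,9,10}→15  {2,4,7,8,9,10}→20  {3,5,6,7,8,9}→1  {4,6,7,8,9,10}→15  {5,6,7,8,9,10}→6
  7 left: {0,3,5,6,7,8,9}→1  {1,2,4,7,8,9,10}→35  {2,4,6,7,8,9,10}→35  {3,5,6,7,8,9,10}→7  {4,5,6,7,8,9,10}→21
  8 left: {0,3,5,6,7,8,9,10}→8  {1,2,4,6,7,8,9,10}→70  {2,4,5,6,7,8,9,10}→56  {3,4,5,6,7,8,9,10}→28
  9 left: {0,3,4,5,6,7,8,9,10}→36  {1,2,4,5,6,7,8,9,10}→126  {2,3,4,5,6,7,8,9,10}→84
  placing 0:k first → 210 extensions
  placing 1:i first → 120 extensions
total linear extensions = 330

330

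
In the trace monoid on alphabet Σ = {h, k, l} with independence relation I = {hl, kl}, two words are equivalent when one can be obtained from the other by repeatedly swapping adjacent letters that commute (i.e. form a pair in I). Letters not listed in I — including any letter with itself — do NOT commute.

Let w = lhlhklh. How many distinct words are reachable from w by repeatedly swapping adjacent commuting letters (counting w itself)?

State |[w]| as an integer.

0(l) covers ∅
1(h) covers ∅
2(l) covers 0:l
3(h) covers 1:h
4(k) covers 3:h
5(l) covers 2:l
6(h) covers 4:k
floor of heap: 0:l, 1:h
completions by unplaced set U, small U first (add the entries for U minus each lowest piece of U):
  |U|=1: {5}:1  {6}:1
  |U|=2: {2,5}:1  {4,6}:1  {5,6}:2
  |U|=3: {0,2,5}:1  {2,5,6}:3  {3,4,6}:1  {4,5,6}:3
  |U|=4: {0,2,5,6}:4  {1,3,4,6}:1  {2,4,5,6}:6  {3,4,5,6}:4
  |U|=5: {0,2,4,5,6}:10  {1,3,4,5,6}:5  {2,3,4,5,6}:10
  start at 0(l): 15
  start at 1(h): 20
sum over floor = 35

35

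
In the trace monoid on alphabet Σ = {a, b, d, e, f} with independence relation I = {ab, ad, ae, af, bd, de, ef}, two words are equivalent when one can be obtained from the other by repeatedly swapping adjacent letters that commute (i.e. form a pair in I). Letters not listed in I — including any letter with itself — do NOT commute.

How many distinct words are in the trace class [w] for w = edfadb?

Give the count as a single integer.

42

0(e) covers ∅
1(d) covers ∅
2(f) covers 1:d
3(a) covers ∅
4(d) covers 2:f
5(b) covers 0:e, 2:f
floor of heap: 0:e, 1:d, 3:a
completions by unplaced set U, small U first (add the entries for U minus each lowest piece of U):
  |U|=1: {3}:1  {4}:1  {5}:1
  |U|=2: {0,5}:1  {3,4}:2  {3,5}:2  {4,5}:2
  |U|=3: {0,3,5}:3  {0,4,5}:3  {2,4,5}:2  {3,4,5}:6
  |U|=4: {0,2,4,5}:5  {0,3,4,5}:12  {1,2,4,5}:2  {2,3,4,5}:8
  start at 0(e): 10
  start at 1(d): 25
  start at 3(a): 7
sum over floor = 42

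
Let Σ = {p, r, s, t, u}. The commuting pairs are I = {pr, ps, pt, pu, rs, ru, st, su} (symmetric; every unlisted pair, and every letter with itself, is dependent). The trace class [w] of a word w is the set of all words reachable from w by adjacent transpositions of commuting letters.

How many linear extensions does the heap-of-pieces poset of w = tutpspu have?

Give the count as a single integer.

drop 0:t onto floor
drop 1:u onto {0:t}
drop 2:t onto {1:u}
drop 3:p onto floor
drop 4:s onto floor
drop 5:p onto {3:p}
drop 6:u onto {2:t}
ground layer = {0:t, 3:p, 4:s}
drop-orders for the pieces not yet dropped (sum over which currently-grounded one goes next):
  1 to go: {4} 1  {5} 1  {6} 1
  2 to go: {2,6} 1  {3,5} 1  {4,5} 2  {4,6} 2  {5,6} 2
  3 to go: {1,2,6} 1  {2,4,6} 3  {2,5,6} 3  {3,4,5} 3  {3,5,6} 3  {4,5,6} 6
  4 to go: {0,1,2,6} 1  {1,2,4,6} 4  {1,2,5,6} 4  {2,3,5,6} 6  {2,4,5,6} 12  {3,4,5,6} 12
  5 to go: {0,1,2,4,6} 5  {0,1,2,5,6} 5  {1,2,3,5,6} 10  {1,2,4,5,6} 20  {2,3,4,5,6} 30
  if 0:t drops first: 60 orders
  if 3:p drops first: 30 orders
  if 4:s drops first: 15 orders
heap linearizations: 105

105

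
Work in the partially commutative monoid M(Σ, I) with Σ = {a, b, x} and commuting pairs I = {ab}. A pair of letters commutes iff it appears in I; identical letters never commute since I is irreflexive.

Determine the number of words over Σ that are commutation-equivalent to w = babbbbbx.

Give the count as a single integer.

piece 0:b — minimal
piece 1:a — minimal
piece 2:b rests on {0:b}
piece 3:b rests on {2:b}
piece 4:b rests on {3:b}
piece 5:b rests on {4:b}
piece 6:b rests on {5:b}
piece 7:x rests on {1:a, 6:b}
minimal pieces: {0:b, 1:a}
ways to finish when only these pieces remain (= sum over removing one remaining piece with nothing left below it):
  1 left: {7}→1
  2 left: {1,7}→1  {6,7}→1
  3 left: {1,6,7}→2  {5,6,7}→1
  4 left: {1,5,6,7}→3  {4,5,6,7}→1
  5 left: {1,4,5,6,7}→4  {3,4,5,6,7}→1
  6 left: {1,3,4,5,6,7}→5  {2,3,4,5,6,7}→1
  placing 0:b first → 6 extensions
  placing 1:a first → 1 extensions
total linear extensions = 7

7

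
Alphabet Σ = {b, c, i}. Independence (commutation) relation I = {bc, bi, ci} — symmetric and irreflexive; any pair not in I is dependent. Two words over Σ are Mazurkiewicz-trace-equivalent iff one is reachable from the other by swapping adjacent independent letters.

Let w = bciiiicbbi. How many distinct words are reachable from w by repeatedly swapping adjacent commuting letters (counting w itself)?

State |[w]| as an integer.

0(b) covers ∅
1(c) covers ∅
2(i) covers ∅
3(i) covers 2:i
4(i) covers 3:i
5(i) covers 4:i
6(c) covers 1:c
7(b) covers 0:b
8(b) covers 7:b
9(i) covers 5:i
floor of heap: 0:b, 1:c, 2:i
completions by unplaced set U, small U first (add the entries for U minus each lowest piece of U):
  |U|=1: {6}:1  {8}:1  {9}:1
  |U|=2: {1,6}:1  {5,9}:1  {6,8}:2  {6,9}:2  {7,8}:1  {8,9}:2
  |U|=3: {0,7,8}:1  {1,6,8}:3  {1,6,9}:3  {4,5,9}:1  {5,6,9}:3  {5,8,9}:3  {6,7,8}:3  {6,8,9}:6  {7,8,9}:3
  |U|=4: {0,6,7,8}:4  {0,7,8,9}:4  {1,5,6,9}:6  {1,6,7,8}:6  {1,6,8,9}:12  {3,4,5,9}:1  {4,5,6,9}:4  {4,5,8,9}:4  {5,6,8,9}:12  {5,7,8,9}:6  {6,7,8,9}:12
  |U|=5: {0,1,6,7,8}:10  {0,5,7,8,9}:10  {0,6,7,8,9}:20  {1,4,5,6,9}:10  {1,5,6,8,9}:30  {1,6,7,8,9}:30  {2,3,4,5,9}:1  {3,4,5,6,9}:5  {3,4,5,8,9}:5  {4,5,6,8,9}:20  {4,5,7,8,9}:10  {5,6,7,8,9}:30
  |U|=6: {0,1,6,7,8,9}:60  {0,4,5,7,8,9}:20  {0,5,6,7,8,9}:60  {1,3,4,5,6,9}:15  {1,4,5,6,8,9}:60  {1,5,6,7,8,9}:90  {2,3,4,5,6,9}:6  {2,3,4,5,8,9}:6  {3,4,5,6,8,9}:30  {3,4,5,7,8,9}:15  {4,5,6,7,8,9}:60
  |U|=7: {0,1,5,6,7,8,9}:210  {0,3,4,5,7,8,9}:35  {0,4,5,6,7,8,9}:140  {1,2,3,4,5,6,9}:21  {1,3,4,5,6,8,9}:105  {1,4,5,6,7,8,9}:210  {2,3,4,5,6,8,9}:42  {2,3,4,5,7,8,9}:21  {3,4,5,6,7,8,9}:105
  |U|=8: {0,1,4,5,6,7,8,9}:560  {0,2,3,4,5,7,8,9}:56  {0,3,4,5,6,7,8,9}:280  {1,2,3,4,5,6,8,9}:168  {1,3,4,5,6,7,8,9}:420  {2,3,4,5,6,7,8,9}:168
  start at 0(b): 756
  start at 1(c): 504
  start at 2(i): 1260
sum over floor = 2520

2520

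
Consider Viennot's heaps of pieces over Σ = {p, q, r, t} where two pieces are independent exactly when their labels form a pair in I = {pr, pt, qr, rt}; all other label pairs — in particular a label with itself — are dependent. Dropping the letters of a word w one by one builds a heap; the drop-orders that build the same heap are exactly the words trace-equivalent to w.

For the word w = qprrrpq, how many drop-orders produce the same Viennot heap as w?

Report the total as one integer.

35

drop 0:q onto floor
drop 1:p onto {0:q}
drop 2:r onto floor
drop 3:r onto {2:r}
drop 4:r onto {3:r}
drop 5:p onto {1:p}
drop 6:q onto {5:p}
ground layer = {0:q, 2:r}
drop-orders for the pieces not yet dropped (sum over which currently-grounded one goes next):
  1 to go: {4} 1  {6} 1
  2 to go: {3,4} 1  {4,6} 2  {5,6} 1
  3 to go: {1,5,6} 1  {2,3,4} 1  {3,4,6} 3  {4,5,6} 3
  4 to go: {0,1,5,6} 1  {1,4,5,6} 4  {2,3,4,6} 4  {3,4,5,6} 6
  5 to go: {0,1,4,5,6} 5  {1,3,4,5,6} 10  {2,3,4,5,6} 10
  if 0:q drops first: 20 orders
  if 2:r drops first: 15 orders
heap linearizations: 35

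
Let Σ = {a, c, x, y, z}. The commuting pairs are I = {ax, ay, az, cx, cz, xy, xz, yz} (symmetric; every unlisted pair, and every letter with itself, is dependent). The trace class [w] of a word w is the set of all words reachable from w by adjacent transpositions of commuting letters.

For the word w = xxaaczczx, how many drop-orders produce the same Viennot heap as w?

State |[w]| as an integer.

1260

piece 0:x — minimal
piece 1:x rests on {0:x}
piece 2:a — minimal
piece 3:a rests on {2:a}
piece 4:c rests on {3:a}
piece 5:z — minimal
piece 6:c rests on {4:c}
piece 7:z rests on {5:z}
piece 8:x rests on {1:x}
minimal pieces: {0:x, 2:a, 5:z}
ways to finish when only these pieces remain (= sum over removing one remaining piece with nothing left below it):
  1 left: {6}→1  {7}→1  {8}→1
  2 left: {1,8}→1  {4,6}→1  {5,7}→1  {6,7}→2  {6,8}→2  {7,8}→2
  3 left: {0,1,8}→1  {1,6,8}→3  {1,7,8}→3  {3,4,6}→1  {4,6,7}→3  {4,6,8}→3  {5,6,7}→3  {5,7,8}→3  {6,7,8}→6
  4 left: {0,1,6,8}→4  {0,1,7,8}→4  {1,4,6,8}→6  {1,5,7,8}→6  {1,6,7,8}→12  {2,3,4,6}→1  {3,4,6,7}→4  {3,4,6,8}→4  {4,5,6,7}→6  {4,6,7,8}→12  {5,6,7,8}→12
  5 left: {0,1,4,6,8}→10  {0,1,5,7,8}→10  {0,1,6,7,8}→20  {1,3,4,6,8}→10  {1,4,6,7,8}→30  {1,5,6,7,8}→30  {2,3,4,6,7}→5  {2,3,4,6,8}→5  {3,4,5,6,7}→10  {3,4,6,7,8}→20  {4,5,6,7,8}→30
  6 left: {0,1,3,4,6,8}→20  {0,1,4,6,7,8}→60  {0,1,5,6,7,8}→60  {1,2,3,4,6,8}→15  {1,3,4,6,7,8}→60  {1,4,5,6,7,8}→90  {2,3,4,5,6,7}→15  {2,3,4,6,7,8}→30  {3,4,5,6,7,8}→60
  7 left: {0,1,2,3,4,6,8}→35  {0,1,3,4,6,7,8}→140  {0,1,4,5,6,7,8}→210  {1,2,3,4,6,7,8}→105  {1,3,4,5,6,7,8}→210  {2,3,4,5,6,7,8}→105
  placing 0:x first → 420 extensions
  placing 2:a first → 560 extensions
  placing 5:z first → 280 extensions
total linear extensions = 1260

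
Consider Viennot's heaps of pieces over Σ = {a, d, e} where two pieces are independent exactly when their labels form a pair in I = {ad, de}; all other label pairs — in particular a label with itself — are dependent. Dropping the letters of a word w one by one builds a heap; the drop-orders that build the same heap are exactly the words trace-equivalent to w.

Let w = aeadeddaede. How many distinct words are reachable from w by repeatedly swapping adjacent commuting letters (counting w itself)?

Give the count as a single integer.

330

drop 0:a onto floor
drop 1:e onto {0:a}
drop 2:a onto {1:e}
drop 3:d onto floor
drop 4:e onto {2:a}
drop 5:d onto {3:d}
drop 6:d onto {5:d}
drop 7:a onto {4:e}
drop 8:e onto {7:a}
drop 9:d onto {6:d}
drop 10:e onto {8:e}
ground layer = {0:a, 3:d}
drop-orders for the pieces not yet dropped (sum over which currently-grounded one goes next):
  1 to go: {9} 1  {10} 1
  2 to go: {6,9} 1  {8,10} 1  {9,10} 2
  3 to go: {5,6,9} 1  {6,9,10} 3  {7,8,10} 1  {8,9,10} 3
  4 to go: {3,5,6,9} 1  {4,7,8,10} 1  {5,6,9,10} 4  {6,8,9,10} 6  {7,8,9,10} 4
  5 to go: {2,4,7,8,10} 1  {3,5,6,9,10} 5  {4,7,8,9,10} 5  {5,6,8,9,10} 10  {6,7,8,9,10} 10
  6 to go: {1,2,4,7,8,10} 1  {2,4,7,8,9,10} 6  {3,5,6,8,9,10} 15  {4,6,7,8,9,10} 15  {5,6,7,8,9,10} 20
  7 to go: {0,1,2,4,7,8,10} 1  {1,2,4,7,8,9,10} 7  {2,4,6,7,8,9,10} 21  {3,5,6,7,8,9,10} 35  {4,5,6,7,8,9,10} 35
  8 to go: {0,1,2,4,7,8,9,10} 8  {1,2,4,6,7,8,9,10} 28  {2,4,5,6,7,8,9,10} 56  {3,4,5,6,7,8,9,10} 70
  9 to go: {0,1,2,4,6,7,8,9,10} 36  {1,2,4,5,6,7,8,9,10} 84  {2,3,4,5,6,7,8,9,10} 126
  if 0:a drops first: 210 orders
  if 3:d drops first: 120 orders
heap linearizations: 330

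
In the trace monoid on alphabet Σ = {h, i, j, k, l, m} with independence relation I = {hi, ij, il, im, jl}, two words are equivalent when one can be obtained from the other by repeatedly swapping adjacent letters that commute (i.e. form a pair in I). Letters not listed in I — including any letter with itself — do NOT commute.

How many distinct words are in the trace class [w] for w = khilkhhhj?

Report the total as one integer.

3

0(k) covers ∅
1(h) covers 0:k
2(i) covers 0:k
3(l) covers 1:h
4(k) covers 2:i, 3:l
5(h) covers 4:k
6(h) covers 5:h
7(h) covers 6:h
8(j) covers 7:h
floor of heap: 0:k
completions by unplaced set U, small U first (add the entries for U minus each lowest piece of U):
  |U|=1: {8}:1
  |U|=2: {7,8}:1
  |U|=3: {6,7,8}:1
  |U|=4: {5,6,7,8}:1
  |U|=5: {4,5,6,7,8}:1
  |U|=6: {2,4,5,6,7,8}:1  {3,4,5,6,7,8}:1
  |U|=7: {1,3,4,5,6,7,8}:1  {2,3,4,5,6,7,8}:2
  start at 0(k): 3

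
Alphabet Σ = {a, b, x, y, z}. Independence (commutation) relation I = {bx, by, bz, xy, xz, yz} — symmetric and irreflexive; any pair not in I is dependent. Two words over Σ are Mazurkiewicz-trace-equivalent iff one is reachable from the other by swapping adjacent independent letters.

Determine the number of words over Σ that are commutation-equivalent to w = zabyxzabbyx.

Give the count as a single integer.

drop 0:z onto floor
drop 1:a onto {0:z}
drop 2:b onto {1:a}
drop 3:y onto {1:a}
drop 4:x onto {1:a}
drop 5:z onto {1:a}
drop 6:a onto {2:b, 3:y, 4:x, 5:z}
drop 7:b onto {6:a}
drop 8:b onto {7:b}
drop 9:y onto {6:a}
drop 10:x onto {6:a}
ground layer = {0:z}
drop-orders for the pieces not yet dropped (sum over which currently-grounded one goes next):
  1 to go: {8} 1  {9} 1  {10} 1
  2 to go: {7,8} 1  {8,9} 2  {8,10} 2  {9,10} 2
  3 to go: {7,8,9} 3  {7,8,10} 3  {8,9,10} 6
  4 to go: {7,8,9,10} 12
  5 to go: {6,7,8,9,10} 12
  6 to go: {2,6,7,8,9,10} 12  {3,6,7,8,9,10} 12  {4,6,7,8,9,10} 12  {5,6,7,8,9,10} 12
  7 to go: {2,3,6,7,8,9,10} 24  {2,4,6,7,8,9,10} 24  {2,5,6,7,8,9,10} 24  {3,4,6,7,8,9,10} 24  {3,5,6,7,8,9,10} 24  {4,5,6,7,8,9,10} 24
  8 to go: {2,3,4,6,7,8,9,10} 72  {2,3,5,6,7,8,9,10} 72  {2,4,5,6,7,8,9,10} 72  {3,4,5,6,7,8,9,10} 72
  9 to go: {2,3,4,5,6,7,8,9,10} 288
  if 0:z drops first: 288 orders

288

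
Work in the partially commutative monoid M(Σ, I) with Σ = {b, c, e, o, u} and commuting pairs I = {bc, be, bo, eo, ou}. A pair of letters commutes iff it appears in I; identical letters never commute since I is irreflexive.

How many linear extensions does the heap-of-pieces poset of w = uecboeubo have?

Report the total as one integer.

piece 0:u — minimal
piece 1:e rests on {0:u}
piece 2:c rests on {1:e}
piece 3:b rests on {0:u}
piece 4:o rests on {2:c}
piece 5:e rests on {2:c}
piece 6:u rests on {3:b, 5:e}
piece 7:b rests on {6:u}
piece 8:o rests on {4:o}
minimal pieces: {0:u}
ways to finish when only these pieces remain (= sum over removing one remaining piece with nothing left below it):
  1 left: {7}→1  {8}→1
  2 left: {4,8}→1  {6,7}→1  {7,8}→2
  3 left: {3,6,7}→1  {4,7,8}→3  {5,6,7}→1  {6,7,8}→3
  4 left: {3,5,6,7}→2  {3,6,7,8}→4  {4,6,7,8}→6  {5,6,7,8}→4
  5 left: {3,4,6,7,8}→10  {3,5,6,7,8}→10  {4,5,6,7,8}→10
  6 left: {2,4,5,6,7,8}→10  {3,4,5,6,7,8}→30
  7 left: {1,2,4,5,6,7,8}→10  {2,3,4,5,6,7,8}→40
  placing 0:u first → 50 extensions

50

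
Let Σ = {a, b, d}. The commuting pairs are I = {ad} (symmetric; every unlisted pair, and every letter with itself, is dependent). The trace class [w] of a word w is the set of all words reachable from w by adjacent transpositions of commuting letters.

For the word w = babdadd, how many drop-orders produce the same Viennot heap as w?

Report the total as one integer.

#0=b has no predecessor
#1=a depends on [0:b]
#2=b depends on [1:a]
#3=d depends on [2:b]
#4=a depends on [2:b]
#5=d depends on [3:d]
#6=d depends on [5:d]
sources: [0:b]
N(rest) = Σ N(rest − s) over sources s of rest; N(one piece) = 1:
  size 1 → [4]=1  [6]=1
  size 2 → [4,6]=2  [5,6]=1
  size 3 → [3,5,6]=1  [4,5,6]=3
  size 4 → [3,4,5,6]=4
  size 5 → [2,3,4,5,6]=4
  first=0(b) contributes 4

4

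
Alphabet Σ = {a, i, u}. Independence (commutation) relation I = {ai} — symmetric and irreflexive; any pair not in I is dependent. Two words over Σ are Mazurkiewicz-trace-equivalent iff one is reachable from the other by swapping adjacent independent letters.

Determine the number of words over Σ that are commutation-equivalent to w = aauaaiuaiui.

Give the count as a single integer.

piece 0:a — minimal
piece 1:a rests on {0:a}
piece 2:u rests on {1:a}
piece 3:a rests on {2:u}
piece 4:a rests on {3:a}
piece 5:i rests on {2:u}
piece 6:u rests on {4:a, 5:i}
piece 7:a rests on {6:u}
piece 8:i rests on {6:u}
piece 9:u rests on {7:a, 8:i}
piece 10:i rests on {9:u}
minimal pieces: {0:a}
ways to finish when only these pieces remain (= sum over removing one remaining piece with nothing left below it):
  1 left: {10}→1
  2 left: {9,10}→1
  3 left: {7,9,10}→1  {8,9,10}→1
  4 left: {7,8,9,10}→2
  5 left: {6,7,8,9,10}→2
  6 left: {4,6,7,8,9,10}→2  {5,6,7,8,9,10}→2
  7 left: {3,4,6,7,8,9,10}→2  {4,5,6,7,8,9,10}→4
  8 left: {3,4,5,6,7,8,9,10}→6
  9 left: {2,3,4,5,6,7,8,9,10}→6
  placing 0:a first → 6 extensions

6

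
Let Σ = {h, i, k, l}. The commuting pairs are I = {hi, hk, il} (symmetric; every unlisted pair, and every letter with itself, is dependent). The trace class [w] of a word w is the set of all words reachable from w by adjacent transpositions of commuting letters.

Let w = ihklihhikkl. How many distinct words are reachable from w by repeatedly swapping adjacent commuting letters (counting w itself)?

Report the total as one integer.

115

#0=i has no predecessor
#1=h has no predecessor
#2=k depends on [0:i]
#3=l depends on [1:h, 2:k]
#4=i depends on [2:k]
#5=h depends on [3:l]
#6=h depends on [5:h]
#7=i depends on [4:i]
#8=k depends on [3:l, 7:i]
#9=k depends on [8:k]
#10=l depends on [6:h, 9:k]
sources: [0:i, 1:h]
N(rest) = Σ N(rest − s) over sources s of rest; N(one piece) = 1:
  size 1 → [10]=1
  size 2 → [6,10]=1  [9,10]=1
  size 3 → [5,6,10]=1  [6,9,10]=2  [8,9,10]=1
  size 4 → [5,6,9,10]=3  [6,8,9,10]=3  [7,8,9,10]=1
  size 5 → [4,7,8,9,10]=1  [5,6,8,9,10]=6  [6,7,8,9,10]=4
  size 6 → [3,5,6,8,9,10]=6  [4,6,7,8,9,10]=5  [5,6,7,8,9,10]=10
  size 7 → [1,3,5,6,8,9,10]=6  [3,5,6,7,8,9,10]=16  [4,5,6,7,8,9,10]=15
  size 8 → [1,3,5,6,7,8,9,10]=22  [3,4,5,6,7,8,9,10]=31
  size 9 → [1,3,4,5,6,7,8,9,10]=53  [2,3,4,5,6,7,8,9,10]=31
  first=0(i) contributes 84
  first=1(h) contributes 31
|[w]| = 115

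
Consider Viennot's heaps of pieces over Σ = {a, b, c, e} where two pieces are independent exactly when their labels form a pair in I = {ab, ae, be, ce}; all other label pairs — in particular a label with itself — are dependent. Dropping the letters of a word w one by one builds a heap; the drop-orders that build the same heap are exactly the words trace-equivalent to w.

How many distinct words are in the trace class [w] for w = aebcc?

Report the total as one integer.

10

drop 0:a onto floor
drop 1:e onto floor
drop 2:b onto floor
drop 3:c onto {0:a, 2:b}
drop 4:c onto {3:c}
ground layer = {0:a, 1:e, 2:b}
drop-orders for the pieces not yet dropped (sum over which currently-grounded one goes next):
  1 to go: {1} 1  {4} 1
  2 to go: {1,4} 2  {3,4} 1
  3 to go: {0,3,4} 1  {1,3,4} 3  {2,3,4} 1
  if 0:a drops first: 4 orders
  if 1:e drops first: 2 orders
  if 2:b drops first: 4 orders
heap linearizations: 10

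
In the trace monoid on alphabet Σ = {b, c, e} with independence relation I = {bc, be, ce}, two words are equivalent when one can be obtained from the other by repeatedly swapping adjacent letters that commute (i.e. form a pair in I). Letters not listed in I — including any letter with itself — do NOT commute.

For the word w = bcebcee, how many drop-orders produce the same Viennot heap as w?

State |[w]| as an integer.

#0=b has no predecessor
#1=c has no predecessor
#2=e has no predecessor
#3=b depends on [0:b]
#4=c depends on [1:c]
#5=e depends on [2:e]
#6=e depends on [5:e]
sources: [0:b, 1:c, 2:e]
N(rest) = Σ N(rest − s) over sources s of rest; N(one piece) = 1:
  size 1 → [3]=1  [4]=1  [6]=1
  size 2 → [0,3]=1  [1,4]=1  [3,4]=2  [3,6]=2  [4,6]=2  [5,6]=1
  size 3 → [0,3,4]=3  [0,3,6]=3  [1,3,4]=3  [1,4,6]=3  [2,5,6]=1  [3,4,6]=6  [3,5,6]=3  [4,5,6]=3
  size 4 → [0,1,3,4]=6  [0,3,4,6]=12  [0,3,5,6]=6  [1,3,4,6]=12  [1,4,5,6]=6  [2,3,5,6]=4  [2,4,5,6]=4  [3,4,5,6]=12
  size 5 → [0,1,3,4,6]=30  [0,2,3,5,6]=10  [0,3,4,5,6]=30  [1,2,4,5,6]=10  [1,3,4,5,6]=30  [2,3,4,5,6]=20
  first=0(b) contributes 60
  first=1(c) contributes 60
  first=2(e) contributes 90
|[w]| = 210

210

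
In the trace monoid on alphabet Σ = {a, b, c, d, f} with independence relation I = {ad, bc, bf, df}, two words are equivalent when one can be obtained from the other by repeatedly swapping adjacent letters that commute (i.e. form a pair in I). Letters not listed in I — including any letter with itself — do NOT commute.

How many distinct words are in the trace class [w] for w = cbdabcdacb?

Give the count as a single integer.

32

piece 0:c — minimal
piece 1:b — minimal
piece 2:d rests on {0:c, 1:b}
piece 3:a rests on {0:c, 1:b}
piece 4:b rests on {2:d, 3:a}
piece 5:c rests on {2:d, 3:a}
piece 6:d rests on {4:b, 5:c}
piece 7:a rests on {4:b, 5:c}
piece 8:c rests on {6:d, 7:a}
piece 9:b rests on {6:d, 7:a}
minimal pieces: {0:c, 1:b}
ways to finish when only these pieces remain (= sum over removing one remaining piece with nothing left below it):
  1 left: {8}→1  {9}→1
  2 left: {8,9}→2
  3 left: {6,8,9}→2  {7,8,9}→2
  4 left: {6,7,8,9}→4
  5 left: {4,6,7,8,9}→4  {5,6,7,8,9}→4
  6 left: {4,5,6,7,8,9}→8
  7 left: {2,4,5,6,7,8,9}→8  {3,4,5,6,7,8,9}→8
  8 left: {2,3,4,5,6,7,8,9}→16
  placing 0:c first → 16 extensions
  placing 1:b first → 16 extensions
total linear extensions = 32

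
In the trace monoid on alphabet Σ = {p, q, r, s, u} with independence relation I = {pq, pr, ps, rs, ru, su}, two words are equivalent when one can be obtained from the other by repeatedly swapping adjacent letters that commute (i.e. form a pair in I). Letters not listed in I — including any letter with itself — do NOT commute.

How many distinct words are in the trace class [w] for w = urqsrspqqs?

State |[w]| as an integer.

51

0(u) covers ∅
1(r) covers ∅
2(q) covers 0:u, 1:r
3(s) covers 2:q
4(r) covers 2:q
5(s) covers 3:s
6(p) covers 0:u
7(q) covers 4:r, 5:s
8(q) covers 7:q
9(s) covers 8:q
floor of heap: 0:u, 1:r
completions by unplaced set U, small U first (add the entries for U minus each lowest piece of U):
  |U|=1: {6}:1  {9}:1
  |U|=2: {6,9}:2  {8,9}:1
  |U|=3: {6,8,9}:3  {7,8,9}:1
  |U|=4: {4,7,8,9}:1  {5,7,8,9}:1  {6,7,8,9}:4
  |U|=5: {3,5,7,8,9}:1  {4,5,7,8,9}:2  {4,6,7,8,9}:5  {5,6,7,8,9}:5
  |U|=6: {3,4,5,7,8,9}:3  {3,5,6,7,8,9}:6  {4,5,6,7,8,9}:12
  |U|=7: {2,3,4,5,7,8,9}:3  {3,4,5,6,7,8,9}:21
  |U|=8: {1,2,3,4,5,7,8,9}:3  {2,3,4,5,6,7,8,9}:24
  start at 0(u): 27
  start at 1(r): 24
sum over floor = 51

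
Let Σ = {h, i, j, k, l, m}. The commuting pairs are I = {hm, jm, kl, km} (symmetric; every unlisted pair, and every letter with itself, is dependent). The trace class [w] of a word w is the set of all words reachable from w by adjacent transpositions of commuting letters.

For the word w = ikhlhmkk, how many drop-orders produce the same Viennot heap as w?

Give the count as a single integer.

#0=i has no predecessor
#1=k depends on [0:i]
#2=h depends on [1:k]
#3=l depends on [2:h]
#4=h depends on [3:l]
#5=m depends on [3:l]
#6=k depends on [4:h]
#7=k depends on [6:k]
sources: [0:i]
N(rest) = Σ N(rest − s) over sources s of rest; N(one piece) = 1:
  size 1 → [5]=1  [7]=1
  size 2 → [5,7]=2  [6,7]=1
  size 3 → [4,6,7]=1  [5,6,7]=3
  size 4 → [4,5,6,7]=4
  size 5 → [3,4,5,6,7]=4
  size 6 → [2,3,4,5,6,7]=4
  first=0(i) contributes 4

4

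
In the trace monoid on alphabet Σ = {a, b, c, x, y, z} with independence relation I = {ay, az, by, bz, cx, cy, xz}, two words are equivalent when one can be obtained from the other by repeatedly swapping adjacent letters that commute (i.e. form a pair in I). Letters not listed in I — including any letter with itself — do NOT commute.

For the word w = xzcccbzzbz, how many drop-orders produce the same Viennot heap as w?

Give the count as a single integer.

60

#0=x has no predecessor
#1=z has no predecessor
#2=c depends on [1:z]
#3=c depends on [2:c]
#4=c depends on [3:c]
#5=b depends on [0:x, 4:c]
#6=z depends on [4:c]
#7=z depends on [6:z]
#8=b depends on [5:b]
#9=z depends on [7:z]
sources: [0:x, 1:z]
N(rest) = Σ N(rest − s) over sources s of rest; N(one piece) = 1:
  size 1 → [8]=1  [9]=1
  size 2 → [5,8]=1  [7,9]=1  [8,9]=2
  size 3 → [0,5,8]=1  [5,8,9]=3  [6,7,9]=1  [7,8,9]=3
  size 4 → [0,5,8,9]=4  [5,7,8,9]=6  [6,7,8,9]=4
  size 5 → [0,5,7,8,9]=10  [5,6,7,8,9]=10
  size 6 → [0,5,6,7,8,9]=20  [4,5,6,7,8,9]=10
  size 7 → [0,4,5,6,7,8,9]=30  [3,4,5,6,7,8,9]=10
  size 8 → [0,3,4,5,6,7,8,9]=40  [2,3,4,5,6,7,8,9]=10
  first=0(x) contributes 10
  first=1(z) contributes 50
|[w]| = 60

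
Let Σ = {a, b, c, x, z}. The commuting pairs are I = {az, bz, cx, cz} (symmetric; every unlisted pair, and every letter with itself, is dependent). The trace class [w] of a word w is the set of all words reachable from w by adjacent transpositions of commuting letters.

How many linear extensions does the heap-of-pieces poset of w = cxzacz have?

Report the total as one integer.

piece 0:c — minimal
piece 1:x — minimal
piece 2:z rests on {1:x}
piece 3:a rests on {0:c, 1:x}
piece 4:c rests on {3:a}
piece 5:z rests on {2:z}
minimal pieces: {0:c, 1:x}
ways to finish when only these pieces remain (= sum over removing one remaining piece with nothing left below it):
  1 left: {4}→1  {5}→1
  2 left: {2,5}→1  {3,4}→1  {4,5}→2
  3 left: {0,3,4}→1  {2,4,5}→3  {3,4,5}→3
  4 left: {0,3,4,5}→4  {2,3,4,5}→6
  placing 0:c first → 6 extensions
  placing 1:x first → 10 extensions
total linear extensions = 16

16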